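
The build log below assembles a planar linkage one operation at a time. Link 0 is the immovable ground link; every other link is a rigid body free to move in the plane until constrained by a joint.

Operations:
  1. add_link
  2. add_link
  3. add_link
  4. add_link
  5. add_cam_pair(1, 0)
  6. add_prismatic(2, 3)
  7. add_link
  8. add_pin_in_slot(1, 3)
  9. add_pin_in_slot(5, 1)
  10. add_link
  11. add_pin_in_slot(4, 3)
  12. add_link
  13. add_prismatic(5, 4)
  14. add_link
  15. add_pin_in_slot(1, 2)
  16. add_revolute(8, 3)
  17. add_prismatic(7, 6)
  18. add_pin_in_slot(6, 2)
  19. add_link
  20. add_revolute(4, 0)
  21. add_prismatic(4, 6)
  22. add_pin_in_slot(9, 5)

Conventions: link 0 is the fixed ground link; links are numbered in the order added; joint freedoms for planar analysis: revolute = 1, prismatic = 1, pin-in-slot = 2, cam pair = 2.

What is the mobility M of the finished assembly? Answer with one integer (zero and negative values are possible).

link 0 = ground. State L|J1|J2 = 1|0|0
+link1  2|0|0
+link2  3|0|0
+link3  4|0|0
+link4  5|0|0
C(1,0) f=2→J2  5|0|1
P(2,3) f=1→J1  5|1|1
+link5  6|1|1
PS(1,3) f=2→J2  6|1|2
PS(5,1) f=2→J2  6|1|3
+link6  7|1|3
PS(4,3) f=2→J2  7|1|4
+link7  8|1|4
P(5,4) f=1→J1  8|2|4
+link8  9|2|4
PS(1,2) f=2→J2  9|2|5
R(8,3) f=1→J1  9|3|5
P(7,6) f=1→J1  9|4|5
PS(6,2) f=2→J2  9|4|6
+link9  10|4|6
R(4,0) f=1→J1  10|5|6
P(4,6) f=1→J1  10|6|6
PS(9,5) f=2→J2  10|6|7
M = 3(10−1)−2·6−7 = 27−12−7 = 8

M = 8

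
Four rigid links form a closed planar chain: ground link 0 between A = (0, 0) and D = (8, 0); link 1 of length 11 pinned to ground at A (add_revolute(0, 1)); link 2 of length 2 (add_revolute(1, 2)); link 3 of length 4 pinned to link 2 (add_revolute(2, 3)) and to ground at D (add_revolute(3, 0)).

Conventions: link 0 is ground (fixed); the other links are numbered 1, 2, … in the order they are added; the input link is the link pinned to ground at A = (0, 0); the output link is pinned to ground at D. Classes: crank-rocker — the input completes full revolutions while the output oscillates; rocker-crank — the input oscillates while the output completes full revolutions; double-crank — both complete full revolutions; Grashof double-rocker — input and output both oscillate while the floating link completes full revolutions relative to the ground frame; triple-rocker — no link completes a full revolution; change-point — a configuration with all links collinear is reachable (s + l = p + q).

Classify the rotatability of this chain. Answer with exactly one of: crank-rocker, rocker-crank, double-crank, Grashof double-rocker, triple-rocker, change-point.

lengths: ground=8, input=11, coupler=2, output=4
sorted: s=2 (shortest), l=11 (longest), p+q=12
s + l = 13 vs p + q = 12
s + l > p + q → non-Grashof → no link fully rotates → triple-rocker

triple-rocker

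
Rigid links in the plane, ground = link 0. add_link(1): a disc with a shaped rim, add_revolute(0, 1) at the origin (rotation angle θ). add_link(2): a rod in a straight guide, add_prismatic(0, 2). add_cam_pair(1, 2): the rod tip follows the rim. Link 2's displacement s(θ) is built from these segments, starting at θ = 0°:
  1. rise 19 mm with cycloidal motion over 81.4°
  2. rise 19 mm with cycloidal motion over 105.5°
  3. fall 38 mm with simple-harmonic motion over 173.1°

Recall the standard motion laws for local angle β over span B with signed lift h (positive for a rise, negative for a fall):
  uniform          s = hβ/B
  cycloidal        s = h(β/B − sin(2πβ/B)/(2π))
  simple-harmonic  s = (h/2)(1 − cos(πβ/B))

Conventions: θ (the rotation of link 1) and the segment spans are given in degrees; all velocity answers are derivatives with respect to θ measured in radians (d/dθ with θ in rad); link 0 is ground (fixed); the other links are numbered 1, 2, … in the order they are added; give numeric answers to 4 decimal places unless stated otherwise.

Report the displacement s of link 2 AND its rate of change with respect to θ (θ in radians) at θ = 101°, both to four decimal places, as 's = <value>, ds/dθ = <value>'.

segment 1 (0° to 81.4°, cycloidal, h = 19) is passed completely: s = 0.0000 + (19) = 19.0000
θ = 101° falls in segment 2 (81.4° to 186.9°, cycloidal, h = 19): β = 101 − 81.4 = 19.6°, B = 105.5°; Δs = 19·(0.1858 − sin(2π·0.1858)/(2π)) = 0.7488; s = 19.0000 + 0.7488 = 19.7488
velocity in seg [81.4°–186.9°] (cycloidal), θ in radians: β = 19.6° = 0.3421 rad, B = 105.5° = 1.8413 rad; ds/dθ = (h/B)(1 − cos(2πβ/B)) = (19/1.8413)(1 − cos(2π·0.1858)) = 6.267212 mm/rad

s = 19.7488, ds/dθ = 6.2672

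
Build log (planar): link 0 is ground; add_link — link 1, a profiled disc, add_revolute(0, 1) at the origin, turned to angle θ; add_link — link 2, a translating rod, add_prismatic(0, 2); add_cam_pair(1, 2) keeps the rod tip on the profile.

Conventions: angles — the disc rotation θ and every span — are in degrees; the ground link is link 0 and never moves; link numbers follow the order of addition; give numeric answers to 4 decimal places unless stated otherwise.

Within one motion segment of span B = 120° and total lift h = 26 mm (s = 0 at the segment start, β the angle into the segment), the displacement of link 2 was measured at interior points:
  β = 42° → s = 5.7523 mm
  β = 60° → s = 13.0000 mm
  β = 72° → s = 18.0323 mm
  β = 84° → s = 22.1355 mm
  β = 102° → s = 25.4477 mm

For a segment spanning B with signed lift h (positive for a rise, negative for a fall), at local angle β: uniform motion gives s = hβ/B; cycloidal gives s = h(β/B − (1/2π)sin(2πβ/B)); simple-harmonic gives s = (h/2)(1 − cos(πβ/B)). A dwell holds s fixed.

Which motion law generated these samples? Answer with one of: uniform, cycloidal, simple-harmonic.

candidates at β/B = r: uniform s = h·r (linear in β); cycloidal s = h·(r − sin(2πr)/(2π)); simple-harmonic s = (h/2)(1 − cos(πr))
β=42°: printed 5.7523 | uniform 9.1000, cycloidal 5.7523, simple-harmonic 7.0981
β=60°: printed 13.0000 | uniform 13.0000, cycloidal 13.0000, simple-harmonic 13.0000
β=72°: printed 18.0323 | uniform 15.6000, cycloidal 18.0323, simple-harmonic 17.0172
β=84°: printed 22.1355 | uniform 18.2000, cycloidal 22.1355, simple-harmonic 20.6412
β=102°: printed 25.4477 | uniform 22.1000, cycloidal 25.4477, simple-harmonic 24.5831
only one law matches every sample → cycloidal

cycloidal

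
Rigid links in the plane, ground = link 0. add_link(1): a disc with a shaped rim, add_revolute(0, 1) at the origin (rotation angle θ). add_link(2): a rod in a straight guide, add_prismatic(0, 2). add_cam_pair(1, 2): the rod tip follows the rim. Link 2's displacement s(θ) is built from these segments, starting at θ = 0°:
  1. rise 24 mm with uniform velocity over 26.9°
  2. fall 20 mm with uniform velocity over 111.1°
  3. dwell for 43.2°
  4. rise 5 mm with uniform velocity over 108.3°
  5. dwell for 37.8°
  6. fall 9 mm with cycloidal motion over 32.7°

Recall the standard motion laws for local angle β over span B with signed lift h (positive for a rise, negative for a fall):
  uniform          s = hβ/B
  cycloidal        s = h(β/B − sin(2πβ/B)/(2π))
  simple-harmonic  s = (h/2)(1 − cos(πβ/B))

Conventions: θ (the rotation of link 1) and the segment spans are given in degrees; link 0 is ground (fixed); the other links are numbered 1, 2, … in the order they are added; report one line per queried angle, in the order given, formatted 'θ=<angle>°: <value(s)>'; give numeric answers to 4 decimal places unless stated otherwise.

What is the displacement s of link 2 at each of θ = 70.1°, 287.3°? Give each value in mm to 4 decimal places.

segment 1 (0° to 26.9°, uniform, h = 24) is passed completely: s = 0.0000 + (24) = 24.0000
θ = 70.1° falls in segment 2 (26.9° to 138°, uniform, h = -20): β = 70.1 − 26.9 = 43.2°, B = 111.1°; Δs = -20·43.2/111.1 = -7.7768; s = 24.0000 − 7.7768 = 16.2232
segment 2 (26.9° to 138°, uniform, h = -20) is passed completely: s = 24.0000 + (-20) = 4.0000
segment 3 (138° to 181.2°, dwell): s unchanged at 4.0000
θ = 287.3° falls in segment 4 (181.2° to 289.5°, uniform, h = 5): β = 287.3 − 181.2 = 106.1°, B = 108.3°; Δs = 5·106.1/108.3 = 4.8984; s = 4.0000 + 4.8984 = 8.8984

θ=70.1°: 16.2232
θ=287.3°: 8.8984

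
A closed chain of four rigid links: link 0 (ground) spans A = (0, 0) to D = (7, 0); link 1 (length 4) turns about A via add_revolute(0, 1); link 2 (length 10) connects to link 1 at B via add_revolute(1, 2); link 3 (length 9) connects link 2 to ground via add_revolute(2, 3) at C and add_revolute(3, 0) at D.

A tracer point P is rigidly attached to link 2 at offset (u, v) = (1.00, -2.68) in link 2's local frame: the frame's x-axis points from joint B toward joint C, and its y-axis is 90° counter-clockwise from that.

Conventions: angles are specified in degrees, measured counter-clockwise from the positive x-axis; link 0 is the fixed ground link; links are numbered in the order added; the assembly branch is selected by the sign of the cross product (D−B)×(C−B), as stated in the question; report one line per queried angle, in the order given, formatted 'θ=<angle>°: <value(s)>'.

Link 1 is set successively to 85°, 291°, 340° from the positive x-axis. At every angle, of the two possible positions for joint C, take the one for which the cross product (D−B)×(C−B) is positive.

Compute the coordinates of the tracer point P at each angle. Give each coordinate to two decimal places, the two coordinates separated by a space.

A=(0,0), D=(7.00,0)
θ=85°: B = A + 4.00·(cos85°, sin85°) = (0.3486, 3.9848)
θ=85°: |BD| = 7.7537
θ=85°: circle(B,10.00) ∩ circle(D,9.00): a=5.1021, h=8.6005
θ=85°:   candidates: C₊=(9.1454,8.7406) cross=66.686; C₋=(0.3054,-6.0151) cross=-66.686
θ=85°:   branch + wants cross > 0 → take C=(9.1454,8.7406) (cross=66.686)
θ=85°: ex = (C−B)/|BC| = (0.8797,0.4756); ey = (-0.4756,0.8797)
θ=85°: P = B + 1.00·ex + -2.68·ey = (2.5028,2.1028)
θ=291°: B = A + 4.00·(cos291°, sin291°) = (1.4335, -3.7343)
θ=291°: |BD| = 6.7031
θ=291°: circle(B,10.00) ∩ circle(D,9.00): a=4.7688, h=8.7897
θ=291°:   candidates: C₊=(0.4969,6.2217) cross=58.918; C₋=(10.2905,-8.3769) cross=-58.918
θ=291°:   branch + wants cross > 0 → take C=(0.4969,6.2217) (cross=58.918)
θ=291°: ex = (C−B)/|BC| = (-0.0937,0.9956); ey = (-0.9956,-0.0937)
θ=291°: P = B + 1.00·ex + -2.68·ey = (4.0080,-2.4877)
θ=340°: B = A + 4.00·(cos340°, sin340°) = (3.7588, -1.3681)
θ=340°: |BD| = 3.5181
θ=340°: circle(B,10.00) ∩ circle(D,9.00): a=4.4594, h=8.9506
θ=340°:   candidates: C₊=(4.3866,8.6122) cross=31.490; C₋=(11.3478,-7.8802) cross=-31.490
θ=340°:   branch + wants cross > 0 → take C=(4.3866,8.6122) (cross=31.490)
θ=340°: ex = (C−B)/|BC| = (0.0628,0.9980); ey = (-0.9980,0.0628)
θ=340°: P = B + 1.00·ex + -2.68·ey = (6.4963,-0.5383)

θ=85°: 2.50 2.10
θ=291°: 4.01 -2.49
θ=340°: 6.50 -0.54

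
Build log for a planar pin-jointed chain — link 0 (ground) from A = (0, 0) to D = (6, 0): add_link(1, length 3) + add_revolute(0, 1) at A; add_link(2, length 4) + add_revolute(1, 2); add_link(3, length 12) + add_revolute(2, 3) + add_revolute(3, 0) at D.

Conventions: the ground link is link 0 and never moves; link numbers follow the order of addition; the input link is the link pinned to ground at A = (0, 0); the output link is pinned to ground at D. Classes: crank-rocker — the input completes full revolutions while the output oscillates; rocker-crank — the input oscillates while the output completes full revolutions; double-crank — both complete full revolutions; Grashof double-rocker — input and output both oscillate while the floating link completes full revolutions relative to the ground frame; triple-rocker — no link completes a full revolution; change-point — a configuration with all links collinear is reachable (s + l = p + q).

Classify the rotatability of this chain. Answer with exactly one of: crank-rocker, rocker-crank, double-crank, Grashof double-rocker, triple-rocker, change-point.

lengths: ground=6, input=3, coupler=4, output=12
sorted: s=3 (shortest), l=12 (longest), p+q=10
s + l = 15 vs p + q = 10
s + l > p + q → non-Grashof → no link fully rotates → triple-rocker

triple-rocker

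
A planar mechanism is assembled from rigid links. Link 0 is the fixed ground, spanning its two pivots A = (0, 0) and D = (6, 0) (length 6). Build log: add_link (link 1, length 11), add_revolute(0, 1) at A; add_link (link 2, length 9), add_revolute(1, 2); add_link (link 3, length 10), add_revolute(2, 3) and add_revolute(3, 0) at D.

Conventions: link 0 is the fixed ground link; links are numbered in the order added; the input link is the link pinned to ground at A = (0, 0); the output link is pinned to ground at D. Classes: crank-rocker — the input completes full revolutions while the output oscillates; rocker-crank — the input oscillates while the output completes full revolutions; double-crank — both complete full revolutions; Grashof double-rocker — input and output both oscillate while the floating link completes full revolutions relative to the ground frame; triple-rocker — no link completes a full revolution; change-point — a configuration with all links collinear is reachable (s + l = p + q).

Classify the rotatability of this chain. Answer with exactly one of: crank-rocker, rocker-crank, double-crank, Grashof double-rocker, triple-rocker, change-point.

lengths: ground=6, input=11, coupler=9, output=10
sorted: s=6 (shortest), l=11 (longest), p+q=19
s + l = 17 vs p + q = 19
s + l < p + q (Grashof) with shortest = ground link → double-crank

double-crank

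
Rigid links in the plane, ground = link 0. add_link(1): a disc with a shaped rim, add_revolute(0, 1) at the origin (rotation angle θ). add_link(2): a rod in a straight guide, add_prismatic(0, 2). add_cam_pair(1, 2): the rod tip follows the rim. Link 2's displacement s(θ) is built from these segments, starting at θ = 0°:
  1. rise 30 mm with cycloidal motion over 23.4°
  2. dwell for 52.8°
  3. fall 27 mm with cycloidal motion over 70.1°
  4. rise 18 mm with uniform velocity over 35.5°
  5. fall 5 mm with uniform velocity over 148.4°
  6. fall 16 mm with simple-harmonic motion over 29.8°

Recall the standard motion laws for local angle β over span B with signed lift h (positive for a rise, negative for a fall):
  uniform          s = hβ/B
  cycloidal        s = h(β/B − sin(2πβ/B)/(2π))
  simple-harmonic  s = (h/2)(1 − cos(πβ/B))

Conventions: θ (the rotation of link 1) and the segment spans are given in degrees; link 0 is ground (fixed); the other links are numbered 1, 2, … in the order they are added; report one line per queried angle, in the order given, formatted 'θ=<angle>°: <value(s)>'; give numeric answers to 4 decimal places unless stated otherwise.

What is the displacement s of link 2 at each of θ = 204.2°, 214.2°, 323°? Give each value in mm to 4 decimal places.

segment 1 (0° to 23.4°, cycloidal, h = 30) is passed completely: s = 0.0000 + (30) = 30.0000
segment 2 (23.4° to 76.2°, dwell): s unchanged at 30.0000
segment 3 (76.2° to 146.3°, cycloidal, h = -27) is passed completely: s = 30.0000 + (-27) = 3.0000
segment 4 (146.3° to 181.8°, uniform, h = 18) is passed completely: s = 3.0000 + (18) = 21.0000
θ = 204.2° falls in segment 5 (181.8° to 330.2°, uniform, h = -5): β = 204.2 − 181.8 = 22.4°, B = 148.4°; Δs = -5·22.4/148.4 = -0.7547; s = 21.0000 − 0.7547 = 20.2453
θ = 214.2° falls in segment 5 (181.8° to 330.2°, uniform, h = -5): β = 214.2 − 181.8 = 32.4°, B = 148.4°; Δs = -5·32.4/148.4 = -1.0916; s = 21.0000 − 1.0916 = 19.9084
θ = 323° falls in segment 5 (181.8° to 330.2°, uniform, h = -5): β = 323 − 181.8 = 141.2°, B = 148.4°; Δs = -5·141.2/148.4 = -4.7574; s = 21.0000 − 4.7574 = 16.2426

θ=204.2°: 20.2453
θ=214.2°: 19.9084
θ=323°: 16.2426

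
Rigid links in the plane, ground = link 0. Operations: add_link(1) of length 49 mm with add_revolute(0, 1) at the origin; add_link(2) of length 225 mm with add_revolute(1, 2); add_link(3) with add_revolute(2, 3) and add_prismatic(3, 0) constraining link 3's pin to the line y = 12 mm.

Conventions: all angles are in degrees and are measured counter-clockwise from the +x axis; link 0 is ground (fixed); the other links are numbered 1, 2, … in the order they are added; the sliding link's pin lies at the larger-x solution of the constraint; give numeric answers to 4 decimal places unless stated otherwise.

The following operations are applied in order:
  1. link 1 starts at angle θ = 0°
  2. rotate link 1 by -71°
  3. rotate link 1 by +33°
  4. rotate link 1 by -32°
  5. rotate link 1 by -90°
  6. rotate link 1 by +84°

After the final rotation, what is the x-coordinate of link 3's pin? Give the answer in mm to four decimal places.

geometry: r = 49 mm, L = 225 mm, e = 12 mm; θ starts at 0°
rotate link 1 by -71°: θ ← 0° -71° = -71°
rotate link 1 by +33°: θ ← -71° +33° = -38°
rotate link 1 by -32°: θ ← -38° -32° = -70°
rotate link 1 by -90°: θ ← -70° -90° = -160°
rotate link 1 by +84°: θ ← -160° +84° = -76°
crank pin P = (r cos θ, r sin θ) = (11.854173, -47.544491)
h = r sin θ − e = -47.544491 − 12 = -59.544491
x = r cos θ + √(L² − h²) = 11.854173 + 216.978003 = 228.832176

228.8322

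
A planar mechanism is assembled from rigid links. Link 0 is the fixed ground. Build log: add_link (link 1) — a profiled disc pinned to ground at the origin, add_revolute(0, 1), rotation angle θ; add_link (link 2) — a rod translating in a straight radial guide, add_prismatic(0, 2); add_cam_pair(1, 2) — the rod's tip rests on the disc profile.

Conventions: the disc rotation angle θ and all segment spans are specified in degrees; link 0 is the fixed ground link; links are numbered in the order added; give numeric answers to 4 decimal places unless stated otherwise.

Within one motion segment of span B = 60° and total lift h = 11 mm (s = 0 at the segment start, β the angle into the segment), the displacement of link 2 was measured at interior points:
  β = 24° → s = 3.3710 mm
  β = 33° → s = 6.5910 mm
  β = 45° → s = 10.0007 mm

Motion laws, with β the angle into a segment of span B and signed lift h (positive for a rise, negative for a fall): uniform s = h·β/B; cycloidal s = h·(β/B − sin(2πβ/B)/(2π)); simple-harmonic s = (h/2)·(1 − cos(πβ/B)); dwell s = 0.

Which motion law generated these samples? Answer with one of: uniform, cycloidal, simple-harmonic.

candidates at β/B = r: uniform s = h·r (linear in β); cycloidal s = h·(r − sin(2πr)/(2π)); simple-harmonic s = (h/2)(1 − cos(πr))
β=24°: printed 3.3710 | uniform 4.4000, cycloidal 3.3710, simple-harmonic 3.8004
β=33°: printed 6.5910 | uniform 6.0500, cycloidal 6.5910, simple-harmonic 6.3604
β=45°: printed 10.0007 | uniform 8.2500, cycloidal 10.0007, simple-harmonic 9.3891
only one law matches every sample → cycloidal

cycloidal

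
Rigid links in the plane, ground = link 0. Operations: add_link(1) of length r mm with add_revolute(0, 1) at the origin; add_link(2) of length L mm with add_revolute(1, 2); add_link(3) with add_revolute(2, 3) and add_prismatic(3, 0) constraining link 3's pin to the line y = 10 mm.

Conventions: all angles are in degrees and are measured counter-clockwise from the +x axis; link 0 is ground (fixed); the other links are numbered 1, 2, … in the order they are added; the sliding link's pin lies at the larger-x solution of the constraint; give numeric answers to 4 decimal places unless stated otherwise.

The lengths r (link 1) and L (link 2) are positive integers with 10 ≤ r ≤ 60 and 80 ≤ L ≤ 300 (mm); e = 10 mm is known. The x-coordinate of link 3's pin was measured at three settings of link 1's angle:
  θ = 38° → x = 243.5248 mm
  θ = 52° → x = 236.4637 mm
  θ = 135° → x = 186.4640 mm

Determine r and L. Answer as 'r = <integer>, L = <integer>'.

constraint per measurement: (x − r cos θ)² + (r sin θ − e)² = L²
subtracting the θ₁ and θ₂ equations cancels the r² and L² terms:
r = (x₁² − x₂²) / (2[(x₁cos θ₁ + e sin θ₁) − (x₂cos θ₂ + e sin θ₂)]) = 38.0002 → r = 38
L² = (x₁ − r cos θ₁)² + (r sin θ₁ − e)² = 45796.0132 → L = 214.0000 → L = 214
check at θ₃=135°: x = 186.4640 (printed 186.4640) ✓

r = 38, L = 214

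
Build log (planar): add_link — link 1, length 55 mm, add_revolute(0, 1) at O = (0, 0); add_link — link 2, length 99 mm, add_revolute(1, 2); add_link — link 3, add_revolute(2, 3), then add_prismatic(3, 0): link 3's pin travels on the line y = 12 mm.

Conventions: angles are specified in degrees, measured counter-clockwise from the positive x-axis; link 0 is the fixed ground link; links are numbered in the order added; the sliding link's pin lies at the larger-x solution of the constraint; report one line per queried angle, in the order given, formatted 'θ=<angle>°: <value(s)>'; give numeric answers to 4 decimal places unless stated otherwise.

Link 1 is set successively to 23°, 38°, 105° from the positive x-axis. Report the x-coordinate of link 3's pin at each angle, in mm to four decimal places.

geometry: r = 55 mm, L = 99 mm, e = 12 mm
θ=23°: crank pin P = (r cos θ, r sin θ) = (50.627767, 21.490212)
θ=23°: h = r sin θ − e = 21.490212 − 12 = 9.490212
θ=23°: x = r cos θ + √(L² − h²) = 50.627767 + 98.544081 = 149.171848
θ=38°: crank pin P = (r cos θ, r sin θ) = (43.340591, 33.861381)
θ=38°: h = r sin θ − e = 33.861381 − 12 = 21.861381
θ=38°: x = r cos θ + √(L² − h²) = 43.340591 + 96.556098 = 139.896689
θ=105°: crank pin P = (r cos θ, r sin θ) = (-14.235047, 53.125920)
θ=105°: h = r sin θ − e = 53.125920 − 12 = 41.125920
θ=105°: x = r cos θ + √(L² − h²) = -14.235047 + 90.053643 = 75.818596

θ=23°: 149.1718
θ=38°: 139.8967
θ=105°: 75.8186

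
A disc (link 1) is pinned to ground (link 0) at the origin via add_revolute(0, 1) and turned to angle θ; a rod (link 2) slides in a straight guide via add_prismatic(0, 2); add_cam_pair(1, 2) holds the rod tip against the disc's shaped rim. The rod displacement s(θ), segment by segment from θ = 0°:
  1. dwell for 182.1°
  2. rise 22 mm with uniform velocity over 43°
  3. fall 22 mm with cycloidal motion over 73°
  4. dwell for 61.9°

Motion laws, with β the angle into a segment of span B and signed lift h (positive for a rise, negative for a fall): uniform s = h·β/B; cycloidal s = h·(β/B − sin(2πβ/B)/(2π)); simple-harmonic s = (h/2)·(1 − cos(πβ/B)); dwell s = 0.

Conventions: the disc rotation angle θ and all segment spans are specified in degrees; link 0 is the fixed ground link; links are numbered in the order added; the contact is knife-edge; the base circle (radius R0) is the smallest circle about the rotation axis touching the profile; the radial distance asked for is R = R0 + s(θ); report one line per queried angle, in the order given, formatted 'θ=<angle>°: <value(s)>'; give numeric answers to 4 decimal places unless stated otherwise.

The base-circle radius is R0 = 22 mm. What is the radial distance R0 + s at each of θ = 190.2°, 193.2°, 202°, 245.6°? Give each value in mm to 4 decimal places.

segment 1 (0° to 182.1°, dwell): s unchanged at 0.0000
θ = 190.2° falls in segment 2 (182.1° to 225.1°, uniform, h = 22): β = 190.2 − 182.1 = 8.1°, B = 43°; Δs = 22·8.1/43 = 4.1442; s = 0.0000 + 4.1442 = 4.1442
θ = 193.2° falls in segment 2 (182.1° to 225.1°, uniform, h = 22): β = 193.2 − 182.1 = 11.1°, B = 43°; Δs = 22·11.1/43 = 5.6791; s = 0.0000 + 5.6791 = 5.6791
θ = 202° falls in segment 2 (182.1° to 225.1°, uniform, h = 22): β = 202 − 182.1 = 19.9°, B = 43°; Δs = 22·19.9/43 = 10.1814; s = 0.0000 + 10.1814 = 10.1814
segment 2 (182.1° to 225.1°, uniform, h = 22) is passed completely: s = 0.0000 + (22) = 22.0000
θ = 245.6° falls in segment 3 (225.1° to 298.1°, cycloidal, h = -22): β = 245.6 − 225.1 = 20.5°, B = 73°; Δs = -22·(0.2808 − sin(2π·0.2808)/(2π)) = -2.7421; s = 22.0000 − 2.7421 = 19.2579
θ=190.2°: R = R0 + s = 22 + 4.1442 = 26.1442
θ=193.2°: R = R0 + s = 22 + 5.6791 = 27.6791
θ=202°: R = R0 + s = 22 + 10.1814 = 32.1814
θ=245.6°: R = R0 + s = 22 + 19.2579 = 41.2579

θ=190.2°: 26.1442
θ=193.2°: 27.6791
θ=202°: 32.1814
θ=245.6°: 41.2579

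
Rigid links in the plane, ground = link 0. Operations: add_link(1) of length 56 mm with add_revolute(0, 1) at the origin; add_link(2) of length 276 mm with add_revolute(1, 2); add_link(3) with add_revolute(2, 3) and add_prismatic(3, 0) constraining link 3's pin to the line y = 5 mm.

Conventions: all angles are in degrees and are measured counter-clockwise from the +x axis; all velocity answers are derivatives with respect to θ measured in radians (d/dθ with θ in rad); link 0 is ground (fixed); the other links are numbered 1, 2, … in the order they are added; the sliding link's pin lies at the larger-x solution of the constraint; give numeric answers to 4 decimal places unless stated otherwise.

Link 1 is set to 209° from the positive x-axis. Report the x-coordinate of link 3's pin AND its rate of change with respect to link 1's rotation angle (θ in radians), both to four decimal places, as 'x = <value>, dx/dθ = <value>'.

geometry: r = 56 mm, L = 276 mm, e = 5 mm
crank pin P = (r cos θ, r sin θ) = (-48.978704, -27.149339)
h = r sin θ − e = -27.149339 − 5 = -32.149339
x = r cos θ + √(L² − h²) = -48.978704 + 274.121178 = 225.142474
dx/dθ = −r sin θ − h·r cos θ/√(L² − h²) (θ in radians; h = -32.149339) = 21.405044

x = 225.1425, dx/dθ = 21.4050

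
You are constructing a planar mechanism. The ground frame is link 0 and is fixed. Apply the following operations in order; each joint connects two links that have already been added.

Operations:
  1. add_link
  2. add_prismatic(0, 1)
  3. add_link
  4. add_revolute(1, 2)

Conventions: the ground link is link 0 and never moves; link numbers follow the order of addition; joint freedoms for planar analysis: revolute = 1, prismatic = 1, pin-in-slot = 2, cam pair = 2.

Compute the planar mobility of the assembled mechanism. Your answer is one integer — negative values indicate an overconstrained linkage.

(L,J1,J2)=(1,0,0); link0 fixed
link1: (2,0,0)
P 0-1 [J1]: (2,1,0)
link2: (3,1,0)
R 1-2 [J1]: (3,2,0)
Grübler: 3·2 − 2·2 − 0 = 2

M = 2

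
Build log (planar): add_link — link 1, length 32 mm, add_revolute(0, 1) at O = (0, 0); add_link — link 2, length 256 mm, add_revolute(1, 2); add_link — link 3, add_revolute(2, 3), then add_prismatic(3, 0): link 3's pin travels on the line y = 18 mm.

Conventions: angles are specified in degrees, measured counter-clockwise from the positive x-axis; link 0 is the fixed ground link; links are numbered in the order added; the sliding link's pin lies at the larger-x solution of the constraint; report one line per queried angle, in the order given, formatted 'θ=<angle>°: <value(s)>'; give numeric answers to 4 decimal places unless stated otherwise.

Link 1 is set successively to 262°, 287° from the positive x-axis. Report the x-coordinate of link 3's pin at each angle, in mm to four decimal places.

geometry: r = 32 mm, L = 256 mm, e = 18 mm
θ=262°: crank pin P = (r cos θ, r sin θ) = (-4.453539, -31.688578)
θ=262°: h = r sin θ − e = -31.688578 − 18 = -49.688578
θ=262°: x = r cos θ + √(L² − h²) = -4.453539 + 251.131530 = 246.677990
θ=287°: crank pin P = (r cos θ, r sin θ) = (9.355895, -30.601752)
θ=287°: h = r sin θ − e = -30.601752 − 18 = -48.601752
θ=287°: x = r cos θ + √(L² − h²) = 9.355895 + 251.344126 = 260.700021

θ=262°: 246.6780
θ=287°: 260.7000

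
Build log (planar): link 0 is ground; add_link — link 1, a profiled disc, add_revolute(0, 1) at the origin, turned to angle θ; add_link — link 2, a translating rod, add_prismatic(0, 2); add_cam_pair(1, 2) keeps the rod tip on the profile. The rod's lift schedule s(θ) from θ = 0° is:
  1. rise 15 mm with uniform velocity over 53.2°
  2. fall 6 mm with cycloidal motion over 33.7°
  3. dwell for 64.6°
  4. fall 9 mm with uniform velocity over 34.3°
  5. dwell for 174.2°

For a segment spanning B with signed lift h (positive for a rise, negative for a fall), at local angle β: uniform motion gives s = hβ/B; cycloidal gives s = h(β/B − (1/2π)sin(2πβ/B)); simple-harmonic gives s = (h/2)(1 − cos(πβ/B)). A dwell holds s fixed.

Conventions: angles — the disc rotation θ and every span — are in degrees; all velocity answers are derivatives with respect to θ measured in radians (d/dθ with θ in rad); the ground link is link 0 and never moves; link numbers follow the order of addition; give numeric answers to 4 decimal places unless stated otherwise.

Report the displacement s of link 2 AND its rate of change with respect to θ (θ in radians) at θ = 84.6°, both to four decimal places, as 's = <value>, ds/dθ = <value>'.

seg 1 [0°–53.2°] uniform, h=15: full span → s += 15 → s = 15.0000
seg 2 [53.2°–86.9°] cycloidal, h=-6: θ=84.6° here. β=31.4, B=33.7. -6·(0.9318 − sin(2π·0.9318)/(2π)) = -5.9876 → s = 9.0124
velocity in seg [53.2°–86.9°] (cycloidal), θ in radians: β = 31.4° = 0.5480 rad, B = 33.7° = 0.5882 rad; ds/dθ = (h/B)(1 − cos(2πβ/B)) = ((-6)/0.5882)(1 − cos(2π·0.9318)) = -0.923643 mm/rad

s = 9.0124, ds/dθ = -0.9236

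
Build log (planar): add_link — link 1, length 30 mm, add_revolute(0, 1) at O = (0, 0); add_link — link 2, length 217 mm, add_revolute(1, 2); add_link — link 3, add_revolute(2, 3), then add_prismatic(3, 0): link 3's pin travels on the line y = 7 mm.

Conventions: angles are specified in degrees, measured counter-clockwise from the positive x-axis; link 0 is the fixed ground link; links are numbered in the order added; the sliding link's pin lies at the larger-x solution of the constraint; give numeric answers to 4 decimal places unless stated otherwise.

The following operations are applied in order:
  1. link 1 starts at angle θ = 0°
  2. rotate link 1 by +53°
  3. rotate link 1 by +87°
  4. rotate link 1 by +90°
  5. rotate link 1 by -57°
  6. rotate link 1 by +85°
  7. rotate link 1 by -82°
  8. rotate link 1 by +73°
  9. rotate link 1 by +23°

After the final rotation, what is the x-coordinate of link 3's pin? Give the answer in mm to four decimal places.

geometry: r = 30 mm, L = 217 mm, e = 7 mm; θ starts at 0°
rotate link 1 by +53°: θ ← 0° +53° = 53°
rotate link 1 by +87°: θ ← 53° +87° = 140°
rotate link 1 by +90°: θ ← 140° +90° = 230°
rotate link 1 by -57°: θ ← 230° -57° = 173°
rotate link 1 by +85°: θ ← 173° +85° = 258°
rotate link 1 by -82°: θ ← 258° -82° = 176°
rotate link 1 by +73°: θ ← 176° +73° = 249°
rotate link 1 by +23°: θ ← 249° +23° = 272°
crank pin P = (r cos θ, r sin θ) = (1.046985, -29.981725)
h = r sin θ − e = -29.981725 − 7 = -36.981725
x = r cos θ + √(L² − h²) = 1.046985 + 213.825518 = 214.872503

214.8725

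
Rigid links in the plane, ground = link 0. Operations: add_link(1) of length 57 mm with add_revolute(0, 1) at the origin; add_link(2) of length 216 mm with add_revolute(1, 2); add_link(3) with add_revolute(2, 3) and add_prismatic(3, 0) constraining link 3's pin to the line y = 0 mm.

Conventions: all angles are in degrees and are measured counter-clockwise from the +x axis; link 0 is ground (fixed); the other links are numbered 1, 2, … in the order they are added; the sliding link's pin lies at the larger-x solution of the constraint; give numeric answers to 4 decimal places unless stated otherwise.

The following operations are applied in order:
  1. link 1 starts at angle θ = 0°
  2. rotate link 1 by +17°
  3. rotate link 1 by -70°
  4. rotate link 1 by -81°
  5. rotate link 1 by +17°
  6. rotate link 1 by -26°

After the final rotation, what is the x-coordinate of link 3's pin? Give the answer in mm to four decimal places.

geometry: r = 57 mm, L = 216 mm, e = 0 mm; θ starts at 0°
rotate link 1 by +17°: θ ← 0° +17° = 17°
rotate link 1 by -70°: θ ← 17° -70° = -53°
rotate link 1 by -81°: θ ← -53° -81° = -134°
rotate link 1 by +17°: θ ← -134° +17° = -117°
rotate link 1 by -26°: θ ← -117° -26° = -143°
crank pin P = (r cos θ, r sin θ) = (-45.522224, -34.303456)
h = r sin θ − e = -34.303456 − 0 = -34.303456
x = r cos θ + √(L² − h²) = -45.522224 + 213.258699 = 167.736475

167.7365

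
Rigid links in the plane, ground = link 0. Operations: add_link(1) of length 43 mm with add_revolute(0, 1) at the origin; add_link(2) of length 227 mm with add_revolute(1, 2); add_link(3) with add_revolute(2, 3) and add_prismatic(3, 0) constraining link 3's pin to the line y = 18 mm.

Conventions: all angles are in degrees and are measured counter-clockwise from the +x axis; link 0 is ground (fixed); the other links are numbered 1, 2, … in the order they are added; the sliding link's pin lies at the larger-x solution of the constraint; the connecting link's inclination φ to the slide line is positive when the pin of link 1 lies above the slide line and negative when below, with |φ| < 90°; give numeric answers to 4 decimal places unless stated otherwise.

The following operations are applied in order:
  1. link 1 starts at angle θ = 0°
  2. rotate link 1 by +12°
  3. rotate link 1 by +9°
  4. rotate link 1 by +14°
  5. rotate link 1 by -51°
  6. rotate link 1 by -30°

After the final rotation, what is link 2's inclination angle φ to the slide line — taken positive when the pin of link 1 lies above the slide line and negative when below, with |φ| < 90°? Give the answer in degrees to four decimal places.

geometry: r = 43 mm, L = 227 mm, e = 18 mm; θ starts at 0°
rotate link 1 by +12°: θ ← 0° +12° = 12°
rotate link 1 by +9°: θ ← 12° +9° = 21°
rotate link 1 by +14°: θ ← 21° +14° = 35°
rotate link 1 by -51°: θ ← 35° -51° = -16°
rotate link 1 by -30°: θ ← -16° -30° = -46°
h = r sin θ − e = -30.931611 − 18 = -48.931611
sin φ = h / L = -48.931611 / 227 = -0.21555776
φ = arcsin(-0.21555776) = -12.448252°

-12.4483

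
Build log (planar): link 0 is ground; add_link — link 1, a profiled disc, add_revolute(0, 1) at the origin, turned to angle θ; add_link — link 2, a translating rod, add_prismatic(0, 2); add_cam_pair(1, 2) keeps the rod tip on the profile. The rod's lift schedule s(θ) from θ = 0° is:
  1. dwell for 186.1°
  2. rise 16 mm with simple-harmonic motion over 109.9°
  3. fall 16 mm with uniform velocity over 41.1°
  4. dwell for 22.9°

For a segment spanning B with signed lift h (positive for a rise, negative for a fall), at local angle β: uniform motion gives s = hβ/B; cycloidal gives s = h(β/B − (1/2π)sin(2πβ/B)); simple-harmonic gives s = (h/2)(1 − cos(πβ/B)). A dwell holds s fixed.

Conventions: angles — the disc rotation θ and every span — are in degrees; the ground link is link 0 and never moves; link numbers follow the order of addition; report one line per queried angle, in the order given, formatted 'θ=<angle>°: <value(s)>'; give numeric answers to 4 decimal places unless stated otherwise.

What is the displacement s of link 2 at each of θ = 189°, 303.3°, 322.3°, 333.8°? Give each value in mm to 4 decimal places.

seg 1 [0°–186.1°] dwell: s stays 0.0000
seg 2 [186.1°–296°] simple-harmonic, h=16: θ=189° here. β=2.9, B=109.9. 16/2·(1 − cos(π·0.0264)) = 0.0275 → s = 0.0275
seg 2 [186.1°–296°] simple-harmonic, h=16: full span → s += 16 → s = 16.0000
seg 3 [296°–337.1°] uniform, h=-16: θ=303.3° here. β=7.3, B=41.1. -16·7.3/41.1 = -2.8418 → s = 13.1582
seg 3 [296°–337.1°] uniform, h=-16: θ=322.3° here. β=26.3, B=41.1. -16·26.3/41.1 = -10.2384 → s = 5.7616
seg 3 [296°–337.1°] uniform, h=-16: θ=333.8° here. β=37.8, B=41.1. -16·37.8/41.1 = -14.7153 → s = 1.2847

θ=189°: 0.0275
θ=303.3°: 13.1582
θ=322.3°: 5.7616
θ=333.8°: 1.2847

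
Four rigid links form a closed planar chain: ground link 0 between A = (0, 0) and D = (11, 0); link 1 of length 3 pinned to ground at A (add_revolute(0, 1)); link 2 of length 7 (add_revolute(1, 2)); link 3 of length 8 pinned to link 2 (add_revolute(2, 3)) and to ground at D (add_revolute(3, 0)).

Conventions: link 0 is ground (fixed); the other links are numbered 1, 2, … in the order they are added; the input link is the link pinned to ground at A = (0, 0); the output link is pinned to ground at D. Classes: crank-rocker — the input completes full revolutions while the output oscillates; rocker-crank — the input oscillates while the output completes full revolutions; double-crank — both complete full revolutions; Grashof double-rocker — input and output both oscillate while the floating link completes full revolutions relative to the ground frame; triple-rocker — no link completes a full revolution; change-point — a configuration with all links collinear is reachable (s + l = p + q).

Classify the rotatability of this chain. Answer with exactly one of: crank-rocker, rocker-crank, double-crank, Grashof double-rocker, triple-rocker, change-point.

lengths: ground=11, input=3, coupler=7, output=8
sorted: s=3 (shortest), l=11 (longest), p+q=15
s + l = 14 vs p + q = 15
s + l < p + q (Grashof) with shortest = input link → crank-rocker

crank-rocker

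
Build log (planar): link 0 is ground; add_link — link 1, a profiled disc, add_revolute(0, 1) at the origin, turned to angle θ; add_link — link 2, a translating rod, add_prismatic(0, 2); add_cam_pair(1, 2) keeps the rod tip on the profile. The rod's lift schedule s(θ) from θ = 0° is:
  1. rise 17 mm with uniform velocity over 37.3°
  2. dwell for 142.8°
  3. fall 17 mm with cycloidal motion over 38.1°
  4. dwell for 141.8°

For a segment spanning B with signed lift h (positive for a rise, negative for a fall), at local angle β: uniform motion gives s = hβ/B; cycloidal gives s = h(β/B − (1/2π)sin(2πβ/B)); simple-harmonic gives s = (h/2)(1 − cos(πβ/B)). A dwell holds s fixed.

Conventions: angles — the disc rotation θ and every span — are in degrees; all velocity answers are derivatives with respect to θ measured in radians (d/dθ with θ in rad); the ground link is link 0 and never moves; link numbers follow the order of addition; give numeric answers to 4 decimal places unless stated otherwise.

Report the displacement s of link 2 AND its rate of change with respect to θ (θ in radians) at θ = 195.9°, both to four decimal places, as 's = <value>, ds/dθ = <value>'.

seg 1 [0°–37.3°] uniform, h=17: full span → s += 17 → s = 17.0000
seg 2 [37.3°–180.1°] dwell: s stays 17.0000
seg 3 [180.1°–218.2°] cycloidal, h=-17: θ=195.9° here. β=15.8, B=38.1. -17·(0.4147 − sin(2π·0.4147)/(2π)) = -5.6682 → s = 11.3318
velocity in seg [180.1°–218.2°] (cycloidal), θ in radians: β = 15.8° = 0.2758 rad, B = 38.1° = 0.6650 rad; ds/dθ = (h/B)(1 − cos(2πβ/B)) = ((-17)/0.6650)(1 − cos(2π·0.4147)) = -47.545236 mm/rad

s = 11.3318, ds/dθ = -47.5452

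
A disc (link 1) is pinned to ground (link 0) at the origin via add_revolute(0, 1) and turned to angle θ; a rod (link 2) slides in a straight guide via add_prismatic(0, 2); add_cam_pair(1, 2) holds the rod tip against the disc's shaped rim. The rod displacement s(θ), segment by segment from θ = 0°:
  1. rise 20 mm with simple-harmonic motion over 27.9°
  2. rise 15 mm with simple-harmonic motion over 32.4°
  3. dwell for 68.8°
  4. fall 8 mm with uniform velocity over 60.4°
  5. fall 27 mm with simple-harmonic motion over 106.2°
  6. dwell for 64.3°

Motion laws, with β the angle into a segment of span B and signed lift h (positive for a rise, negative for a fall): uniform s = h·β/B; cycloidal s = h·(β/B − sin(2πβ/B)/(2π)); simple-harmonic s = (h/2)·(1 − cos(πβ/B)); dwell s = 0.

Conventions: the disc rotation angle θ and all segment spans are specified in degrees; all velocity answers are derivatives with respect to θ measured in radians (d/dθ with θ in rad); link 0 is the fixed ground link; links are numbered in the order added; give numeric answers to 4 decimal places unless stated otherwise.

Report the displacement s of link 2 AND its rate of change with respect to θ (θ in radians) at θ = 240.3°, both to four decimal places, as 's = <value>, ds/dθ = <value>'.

segment 1 (0° to 27.9°, simple-harmonic, h = 20) is passed completely: s = 0.0000 + (20) = 20.0000
segment 2 (27.9° to 60.3°, simple-harmonic, h = 15) is passed completely: s = 20.0000 + (15) = 35.0000
segment 3 (60.3° to 129.1°, dwell): s unchanged at 35.0000
segment 4 (129.1° to 189.5°, uniform, h = -8) is passed completely: s = 35.0000 + (-8) = 27.0000
θ = 240.3° falls in segment 5 (189.5° to 295.7°, simple-harmonic, h = -27): β = 240.3 − 189.5 = 50.8°, B = 106.2°; Δs = -27/2·(1 − cos(π·0.4783)) = -12.5822; s = 27.0000 − 12.5822 = 14.4178
velocity in seg [189.5°–295.7°] (simple-harmonic), θ in radians: β = 50.8° = 0.8866 rad, B = 106.2° = 1.8535 rad; ds/dθ = (πh/(2B)) sin(πβ/B) = (π·(-27)/(2·1.8535)) sin(π·0.4783) = -22.828415 mm/rad

s = 14.4178, ds/dθ = -22.8284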